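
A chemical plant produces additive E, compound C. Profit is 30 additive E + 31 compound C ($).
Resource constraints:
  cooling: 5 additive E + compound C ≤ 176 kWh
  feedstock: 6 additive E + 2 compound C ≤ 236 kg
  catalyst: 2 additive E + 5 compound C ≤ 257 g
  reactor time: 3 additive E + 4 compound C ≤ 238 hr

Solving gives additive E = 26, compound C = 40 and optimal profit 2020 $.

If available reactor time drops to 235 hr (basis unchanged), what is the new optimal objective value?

At the optimum: cooling uses 170 of 176 (slack = 6); feedstock uses 236 of 236 (binding); catalyst uses 252 of 257 (slack = 5); reactor time uses 238 of 238 (binding).
Slack constraints have shadow price 0 (complementary slackness).
The binding rows give the dual system: 6·y_feedstock + 3·y_reactor time = 30 and 2·y_feedstock + 4·y_reactor time = 31.
Solving: y_feedstock = 1.5, y_reactor time = 7.
Δz = y_reactor time·Δb = 7 × (-3) = -21, so new z* = 2020 − 21 = 1999.

1999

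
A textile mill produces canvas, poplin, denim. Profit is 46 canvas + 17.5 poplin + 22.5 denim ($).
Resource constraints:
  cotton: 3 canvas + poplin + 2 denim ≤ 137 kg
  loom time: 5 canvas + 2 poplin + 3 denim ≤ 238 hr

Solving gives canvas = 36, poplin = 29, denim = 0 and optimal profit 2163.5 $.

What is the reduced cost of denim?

-6

Both cotton and loom time are binding at x*.
From A_Bᵀ y = c: 3·y_cotton + 5·y_loom time = 46; 1·y_cotton + 2·y_loom time = 17.5.
This yields shadow prices y_cotton = 4.5, y_loom time = 6.5.
Reduced cost of denim: c₃ − yᵀa₃ = 22.5 − (4.5·2 + 6.5·3) = 22.5 − 28.5 = -6.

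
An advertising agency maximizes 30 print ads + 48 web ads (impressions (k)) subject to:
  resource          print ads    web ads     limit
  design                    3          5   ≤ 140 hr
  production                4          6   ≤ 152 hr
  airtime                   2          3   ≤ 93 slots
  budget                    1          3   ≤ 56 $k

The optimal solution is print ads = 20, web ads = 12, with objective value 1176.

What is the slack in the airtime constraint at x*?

17

airtime used = 2·20 + 3·12 = 76; slack = 93 − 76 = 17.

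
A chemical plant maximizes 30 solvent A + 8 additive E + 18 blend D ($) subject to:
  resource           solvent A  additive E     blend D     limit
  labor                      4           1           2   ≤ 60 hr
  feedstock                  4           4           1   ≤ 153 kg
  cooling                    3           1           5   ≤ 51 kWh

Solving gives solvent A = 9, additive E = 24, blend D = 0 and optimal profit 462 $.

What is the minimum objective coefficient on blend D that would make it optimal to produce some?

At the optimum: labor uses 60 of 60 (binding); feedstock uses 132 of 153 (slack = 21); cooling uses 51 of 51 (binding).
By complementary slackness, y = 0 for the non-binding constraint.
From A_Bᵀ y = c: 4·y_labor + 3·y_cooling = 30; 1·y_labor + 1·y_cooling = 8.
→ y_labor = 6 and y_cooling = 2.
blend D enters the basis when its profit ≥ yᵀa₃ = 6·2 + 2·5 = 22.

22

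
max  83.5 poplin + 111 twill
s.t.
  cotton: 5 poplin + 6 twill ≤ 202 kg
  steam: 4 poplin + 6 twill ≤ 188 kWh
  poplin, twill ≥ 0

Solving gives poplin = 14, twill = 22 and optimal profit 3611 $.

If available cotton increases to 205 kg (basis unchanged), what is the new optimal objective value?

3639.5

At the optimum: cotton uses 202 of 202 (binding); steam uses 188 of 188 (binding).
The binding rows give the dual system: 5·y_cotton + 4·y_steam = 83.5 and 6·y_cotton + 6·y_steam = 111.
→ y_cotton = 9.5 and y_steam = 9.
Δz = y_cotton·Δb = 9.5 × (3) = 28.5, so new z* = 3611 + 28.5 = 3639.5.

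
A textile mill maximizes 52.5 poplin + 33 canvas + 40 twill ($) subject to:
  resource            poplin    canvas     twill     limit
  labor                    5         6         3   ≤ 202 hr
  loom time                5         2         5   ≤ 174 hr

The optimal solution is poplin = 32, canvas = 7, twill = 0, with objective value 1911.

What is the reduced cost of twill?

-6.5

At the optimum: labor uses 202 of 202 (binding); loom time uses 174 of 174 (binding).
The binding rows give the dual system: 5·y_labor + 5·y_loom time = 52.5 and 6·y_labor + 2·y_loom time = 33.
→ y_labor = 3 and y_loom time = 7.5.
Reduced cost of twill: c₃ − yᵀa₃ = 40 − (3·3 + 7.5·5) = 40 − 46.5 = -6.5.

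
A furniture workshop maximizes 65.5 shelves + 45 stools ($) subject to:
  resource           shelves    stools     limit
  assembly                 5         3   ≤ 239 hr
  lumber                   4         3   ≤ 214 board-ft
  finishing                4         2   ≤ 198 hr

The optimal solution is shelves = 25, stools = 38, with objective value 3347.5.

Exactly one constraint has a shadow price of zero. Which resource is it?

assembly: 239/239 (binding)
lumber: 214/214 (binding)
finishing: 176/198 (slack 22)
By complementary slackness, a constraint with positive slack has shadow price 0 → finishing.

finishing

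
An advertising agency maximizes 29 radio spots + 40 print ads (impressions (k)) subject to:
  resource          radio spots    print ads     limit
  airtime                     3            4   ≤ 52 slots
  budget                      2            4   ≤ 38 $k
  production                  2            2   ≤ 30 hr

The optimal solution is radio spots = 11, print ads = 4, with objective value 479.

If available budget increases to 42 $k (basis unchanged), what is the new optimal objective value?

501

Binding: budget and production. Non-binding: airtime (3 unused).
Slack constraints have shadow price 0 (complementary slackness).
From A_Bᵀ y = c: 2·y_budget + 2·y_production = 29; 4·y_budget + 2·y_production = 40.
→ y_budget = 5.5 and y_production = 9.
Δz = y_budget·Δb = 5.5 × (4) = 22, so new z* = 479 + 22 = 501.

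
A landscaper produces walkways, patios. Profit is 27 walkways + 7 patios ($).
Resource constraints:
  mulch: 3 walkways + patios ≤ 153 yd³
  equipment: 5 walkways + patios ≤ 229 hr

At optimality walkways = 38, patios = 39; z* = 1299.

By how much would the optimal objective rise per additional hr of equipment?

3

Both mulch and equipment are binding at x*.
The binding rows give the dual system: 3·y_mulch + 5·y_equipment = 27 and 1·y_mulch + 1·y_equipment = 7.
Solving: y_mulch = 4, y_equipment = 3.
Shadow price of equipment = 3.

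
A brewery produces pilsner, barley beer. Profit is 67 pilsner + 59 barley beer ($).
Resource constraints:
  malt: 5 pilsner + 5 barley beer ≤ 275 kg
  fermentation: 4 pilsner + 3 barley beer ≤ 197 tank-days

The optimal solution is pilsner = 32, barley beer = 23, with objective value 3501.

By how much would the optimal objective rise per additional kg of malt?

Check each constraint at x*: malt 275/275 (tight); fermentation 197/197 (tight).
The binding rows give the dual system: 5·y_malt + 4·y_fermentation = 67 and 5·y_malt + 3·y_fermentation = 59.
This yields shadow prices y_malt = 7, y_fermentation = 8.
Shadow price of malt = 7.

7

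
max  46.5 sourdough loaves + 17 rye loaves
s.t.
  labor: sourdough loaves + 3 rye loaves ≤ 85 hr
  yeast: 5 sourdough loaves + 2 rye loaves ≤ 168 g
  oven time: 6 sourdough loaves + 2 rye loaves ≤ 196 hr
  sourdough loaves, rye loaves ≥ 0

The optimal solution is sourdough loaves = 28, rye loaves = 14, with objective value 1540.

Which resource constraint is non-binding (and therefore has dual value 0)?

labor: 70/85 (slack 15)
yeast: 168/168 (binding)
oven time: 196/196 (binding)
By complementary slackness, a constraint with positive slack has shadow price 0 → labor.

labor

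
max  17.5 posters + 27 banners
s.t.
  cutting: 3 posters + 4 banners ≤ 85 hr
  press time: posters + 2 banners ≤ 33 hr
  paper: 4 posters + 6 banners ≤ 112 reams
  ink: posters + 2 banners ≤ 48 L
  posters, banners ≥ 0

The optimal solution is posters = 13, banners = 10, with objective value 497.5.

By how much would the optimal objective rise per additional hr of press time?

1.5

At the optimum: cutting uses 79 of 85 (slack = 6); press time uses 33 of 33 (binding); paper uses 112 of 112 (binding); ink uses 33 of 48 (slack = 15).
By complementary slackness, y = 0 for the non-binding constraints.
Dual feasibility on the basic columns requires 1·y_press time + 4·y_paper = 17.5, 2·y_press time + 6·y_paper = 27.
→ y_press time = 1.5 and y_paper = 4.
Shadow price of press time = 1.5.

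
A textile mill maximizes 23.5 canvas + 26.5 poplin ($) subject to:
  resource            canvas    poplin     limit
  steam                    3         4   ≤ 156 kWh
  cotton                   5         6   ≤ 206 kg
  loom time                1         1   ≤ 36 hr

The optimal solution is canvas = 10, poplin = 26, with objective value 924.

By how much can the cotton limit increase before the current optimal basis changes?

Binding constraints: cotton, loom time. The basis is B = [[5,6],[1,1]] with det -1.
Per unit increase in cotton, x* moves by d = (-1, 1).
The basis stays optimal until canvas reaches 0; allowable increase = 10 kg.

10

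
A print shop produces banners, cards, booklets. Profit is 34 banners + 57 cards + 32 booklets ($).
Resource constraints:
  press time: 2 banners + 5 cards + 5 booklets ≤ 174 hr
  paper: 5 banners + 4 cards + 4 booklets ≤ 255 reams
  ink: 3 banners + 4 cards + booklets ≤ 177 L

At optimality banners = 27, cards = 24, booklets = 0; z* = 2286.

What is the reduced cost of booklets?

Binding: press time and ink. Non-binding: paper (24 unused).
Since paper is not tight, its dual is 0.
The binding rows give the dual system: 2·y_press time + 3·y_ink = 34 and 5·y_press time + 4·y_ink = 57.
Solving: y_press time = 5, y_ink = 8.
Reduced cost of booklets: c₃ − yᵀa₃ = 32 − (5·5 + 8·1) = 32 − 33 = -1.

-1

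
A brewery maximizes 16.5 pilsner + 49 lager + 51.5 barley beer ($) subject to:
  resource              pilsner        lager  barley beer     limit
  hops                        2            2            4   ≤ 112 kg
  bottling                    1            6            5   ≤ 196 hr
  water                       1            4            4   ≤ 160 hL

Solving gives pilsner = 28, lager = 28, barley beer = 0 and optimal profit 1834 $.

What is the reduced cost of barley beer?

-1

Binding: hops and bottling. Non-binding: water (20 unused).
Slack constraints have shadow price 0 (complementary slackness).
From A_Bᵀ y = c: 2·y_hops + 1·y_bottling = 16.5; 2·y_hops + 6·y_bottling = 49.
Solving: y_hops = 5, y_bottling = 6.5.
Reduced cost of barley beer: c₃ − yᵀa₃ = 51.5 − (5·4 + 6.5·5) = 51.5 − 52.5 = -1.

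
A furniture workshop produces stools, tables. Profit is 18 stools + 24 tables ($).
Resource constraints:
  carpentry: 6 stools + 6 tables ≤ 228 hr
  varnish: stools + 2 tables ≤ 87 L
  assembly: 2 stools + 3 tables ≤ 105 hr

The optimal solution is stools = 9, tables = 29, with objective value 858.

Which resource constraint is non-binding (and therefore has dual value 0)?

carpentry: 228/228 (binding)
varnish: 67/87 (slack 20)
assembly: 105/105 (binding)
By complementary slackness, a constraint with positive slack has shadow price 0 → varnish.

varnish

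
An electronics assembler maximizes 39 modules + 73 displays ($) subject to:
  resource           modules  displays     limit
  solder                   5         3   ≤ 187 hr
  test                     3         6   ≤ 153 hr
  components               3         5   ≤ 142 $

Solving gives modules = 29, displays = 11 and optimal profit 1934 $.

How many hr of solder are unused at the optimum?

9

solder used = 5·29 + 3·11 = 178; slack = 187 − 178 = 9.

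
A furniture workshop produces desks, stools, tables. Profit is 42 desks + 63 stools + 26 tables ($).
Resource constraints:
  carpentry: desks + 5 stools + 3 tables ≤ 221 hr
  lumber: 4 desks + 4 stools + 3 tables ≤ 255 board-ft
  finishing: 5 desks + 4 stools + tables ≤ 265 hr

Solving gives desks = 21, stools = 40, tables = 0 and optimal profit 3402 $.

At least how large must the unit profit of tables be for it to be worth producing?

28

Binding: carpentry and finishing. Non-binding: lumber (11 unused).
By complementary slackness, y = 0 for the non-binding constraint.
Dual feasibility on the basic columns requires 1·y_carpentry + 5·y_finishing = 42, 5·y_carpentry + 4·y_finishing = 63.
→ y_carpentry = 7 and y_finishing = 7.
tables enters the basis when its profit ≥ yᵀa₃ = 7·3 + 7·1 = 28.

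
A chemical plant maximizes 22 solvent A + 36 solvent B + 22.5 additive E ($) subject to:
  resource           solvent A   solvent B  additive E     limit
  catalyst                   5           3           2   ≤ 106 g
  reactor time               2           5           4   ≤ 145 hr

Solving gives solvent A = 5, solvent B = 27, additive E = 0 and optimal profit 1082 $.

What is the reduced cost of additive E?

-5.5

Check each constraint at x*: catalyst 106/106 (tight); reactor time 145/145 (tight).
Dual feasibility on the basic columns requires 5·y_catalyst + 2·y_reactor time = 22, 3·y_catalyst + 5·y_reactor time = 36.
Solving: y_catalyst = 2, y_reactor time = 6.
Reduced cost of additive E: c₃ − yᵀa₃ = 22.5 − (2·2 + 6·4) = 22.5 − 28 = -5.5.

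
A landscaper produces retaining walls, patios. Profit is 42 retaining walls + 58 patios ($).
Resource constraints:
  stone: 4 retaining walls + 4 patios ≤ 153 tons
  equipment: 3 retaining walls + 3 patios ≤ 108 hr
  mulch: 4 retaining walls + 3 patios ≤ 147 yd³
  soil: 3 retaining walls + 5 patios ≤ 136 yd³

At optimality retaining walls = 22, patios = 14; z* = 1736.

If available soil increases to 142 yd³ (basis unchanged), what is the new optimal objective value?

Check each constraint at x*: stone 144/153 (slack 9); equipment 108/108 (tight); mulch 130/147 (slack 17); soil 136/136 (tight).
Slack constraints have shadow price 0 (complementary slackness).
From A_Bᵀ y = c: 3·y_equipment + 3·y_soil = 42; 3·y_equipment + 5·y_soil = 58.
→ y_equipment = 6 and y_soil = 8.
Δz = y_soil·Δb = 8 × (6) = 48, so new z* = 1736 + 48 = 1784.

1784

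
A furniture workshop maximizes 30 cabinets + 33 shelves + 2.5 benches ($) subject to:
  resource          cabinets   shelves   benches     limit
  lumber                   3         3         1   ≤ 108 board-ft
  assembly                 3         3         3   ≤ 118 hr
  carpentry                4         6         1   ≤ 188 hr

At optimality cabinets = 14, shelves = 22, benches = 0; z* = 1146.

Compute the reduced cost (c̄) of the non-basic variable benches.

Check each constraint at x*: lumber 108/108 (tight); assembly 108/118 (slack 10); carpentry 188/188 (tight).
Slack constraints have shadow price 0 (complementary slackness).
Dual feasibility on the basic columns requires 3·y_lumber + 4·y_carpentry = 30, 3·y_lumber + 6·y_carpentry = 33.
This yields shadow prices y_lumber = 8, y_carpentry = 1.5.
Reduced cost of benches: c₃ − yᵀa₃ = 2.5 − (8·1 + 1.5·1) = 2.5 − 9.5 = -7.

-7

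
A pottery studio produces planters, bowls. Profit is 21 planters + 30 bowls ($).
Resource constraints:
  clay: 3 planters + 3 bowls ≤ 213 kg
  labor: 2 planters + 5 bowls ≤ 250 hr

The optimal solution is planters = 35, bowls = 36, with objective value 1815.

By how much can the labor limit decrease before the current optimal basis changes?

Binding constraints: clay, labor. The basis is B = [[3,3],[2,5]] with det 9.
Per unit decrease in labor, x* moves by d = (0.3333, -0.3333).
The basis stays optimal until bowls reaches 0; allowable decrease = 108 hr.

108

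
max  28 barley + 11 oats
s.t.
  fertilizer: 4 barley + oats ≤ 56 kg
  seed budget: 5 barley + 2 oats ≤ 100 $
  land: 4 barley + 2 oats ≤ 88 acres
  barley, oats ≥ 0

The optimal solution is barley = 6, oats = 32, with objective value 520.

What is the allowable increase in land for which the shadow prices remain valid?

8

Binding constraints: fertilizer, land. The basis is B = [[4,1],[4,2]] with det 4.
Per unit increase in land, x* moves by d = (-0.25, 1).
The basis stays optimal until seed budget becomes binding; allowable increase = 8 acres.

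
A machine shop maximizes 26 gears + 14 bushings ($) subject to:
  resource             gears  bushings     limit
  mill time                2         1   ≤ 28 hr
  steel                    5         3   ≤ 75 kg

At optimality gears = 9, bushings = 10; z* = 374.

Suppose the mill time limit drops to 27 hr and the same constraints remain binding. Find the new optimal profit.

At the optimum: mill time uses 28 of 28 (binding); steel uses 75 of 75 (binding).
Dual feasibility on the basic columns requires 2·y_mill time + 5·y_steel = 26, 1·y_mill time + 3·y_steel = 14.
→ y_mill time = 8 and y_steel = 2.
Δz = y_mill time·Δb = 8 × (-1) = -8, so new z* = 374 − 8 = 366.

366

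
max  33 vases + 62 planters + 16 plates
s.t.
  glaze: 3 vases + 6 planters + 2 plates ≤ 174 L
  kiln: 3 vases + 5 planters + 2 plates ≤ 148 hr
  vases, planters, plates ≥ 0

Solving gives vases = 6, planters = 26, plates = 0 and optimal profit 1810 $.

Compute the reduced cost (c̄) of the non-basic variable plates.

Both glaze and kiln are binding at x*.
From A_Bᵀ y = c: 3·y_glaze + 3·y_kiln = 33; 6·y_glaze + 5·y_kiln = 62.
Solving: y_glaze = 7, y_kiln = 4.
Reduced cost of plates: c₃ − yᵀa₃ = 16 − (7·2 + 4·2) = 16 − 22 = -6.

-6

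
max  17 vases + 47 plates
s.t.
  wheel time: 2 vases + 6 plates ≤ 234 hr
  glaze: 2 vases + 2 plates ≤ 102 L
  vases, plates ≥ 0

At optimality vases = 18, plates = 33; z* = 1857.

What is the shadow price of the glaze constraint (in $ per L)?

1

Check each constraint at x*: wheel time 234/234 (tight); glaze 102/102 (tight).
From A_Bᵀ y = c: 2·y_wheel time + 2·y_glaze = 17; 6·y_wheel time + 2·y_glaze = 47.
→ y_wheel time = 7.5 and y_glaze = 1.
Shadow price of glaze = 1.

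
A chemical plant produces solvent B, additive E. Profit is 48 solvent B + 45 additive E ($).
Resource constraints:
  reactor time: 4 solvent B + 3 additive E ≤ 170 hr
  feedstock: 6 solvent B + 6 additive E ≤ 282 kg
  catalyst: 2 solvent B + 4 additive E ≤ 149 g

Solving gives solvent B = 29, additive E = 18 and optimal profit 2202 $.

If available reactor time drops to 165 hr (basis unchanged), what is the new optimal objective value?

2187

Binding: reactor time and feedstock. Non-binding: catalyst (19 unused).
By complementary slackness, y = 0 for the non-binding constraint.
Dual feasibility on the basic columns requires 4·y_reactor time + 6·y_feedstock = 48, 3·y_reactor time + 6·y_feedstock = 45.
→ y_reactor time = 3 and y_feedstock = 6.
Δz = y_reactor time·Δb = 3 × (-5) = -15, so new z* = 2202 − 15 = 2187.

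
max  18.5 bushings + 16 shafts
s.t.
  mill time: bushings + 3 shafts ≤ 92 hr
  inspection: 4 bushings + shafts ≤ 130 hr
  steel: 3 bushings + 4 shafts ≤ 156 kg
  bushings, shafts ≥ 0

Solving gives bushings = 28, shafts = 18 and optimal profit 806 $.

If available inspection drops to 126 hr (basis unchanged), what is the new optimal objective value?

798

Check each constraint at x*: mill time 82/92 (slack 10); inspection 130/130 (tight); steel 156/156 (tight).
By complementary slackness, y = 0 for the non-binding constraint.
Dual feasibility on the basic columns requires 4·y_inspection + 3·y_steel = 18.5, 1·y_inspection + 4·y_steel = 16.
→ y_inspection = 2 and y_steel = 3.5.
Δz = y_inspection·Δb = 2 × (-4) = -8, so new z* = 806 − 8 = 798.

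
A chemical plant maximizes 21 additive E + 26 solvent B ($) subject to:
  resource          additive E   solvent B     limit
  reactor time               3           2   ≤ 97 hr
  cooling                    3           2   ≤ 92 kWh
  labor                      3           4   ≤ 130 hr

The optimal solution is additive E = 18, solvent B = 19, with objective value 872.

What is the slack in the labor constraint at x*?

labor used = 3·18 + 4·19 = 130; slack = 130 − 130 = 0.

0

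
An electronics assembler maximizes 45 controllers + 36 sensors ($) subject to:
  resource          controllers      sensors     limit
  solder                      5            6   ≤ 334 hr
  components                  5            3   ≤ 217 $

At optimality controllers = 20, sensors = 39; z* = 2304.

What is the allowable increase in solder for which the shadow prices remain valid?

100

Binding constraints: solder, components. The basis is B = [[5,6],[5,3]] with det -15.
Per unit increase in solder, x* moves by d = (-0.2, 0.3333).
The basis stays optimal until controllers reaches 0; allowable increase = 100 hr.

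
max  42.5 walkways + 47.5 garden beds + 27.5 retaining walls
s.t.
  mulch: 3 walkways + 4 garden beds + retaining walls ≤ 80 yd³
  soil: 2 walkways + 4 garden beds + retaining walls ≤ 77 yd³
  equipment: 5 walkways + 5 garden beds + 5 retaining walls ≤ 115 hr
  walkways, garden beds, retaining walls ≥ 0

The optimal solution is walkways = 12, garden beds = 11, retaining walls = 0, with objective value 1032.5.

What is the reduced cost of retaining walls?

At the optimum: mulch uses 80 of 80 (binding); soil uses 68 of 77 (slack = 9); equipment uses 115 of 115 (binding).
By complementary slackness, y = 0 for the non-binding constraint.
From A_Bᵀ y = c: 3·y_mulch + 5·y_equipment = 42.5; 4·y_mulch + 5·y_equipment = 47.5.
→ y_mulch = 5 and y_equipment = 5.5.
Reduced cost of retaining walls: c₃ − yᵀa₃ = 27.5 − (5·1 + 5.5·5) = 27.5 − 32.5 = -5.

-5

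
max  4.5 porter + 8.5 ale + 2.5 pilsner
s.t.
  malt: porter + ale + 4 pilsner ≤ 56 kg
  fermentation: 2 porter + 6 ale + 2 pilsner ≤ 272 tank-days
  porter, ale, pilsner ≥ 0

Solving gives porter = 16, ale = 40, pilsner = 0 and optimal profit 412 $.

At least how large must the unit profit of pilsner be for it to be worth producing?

Both malt and fermentation are binding at x*.
Dual feasibility on the basic columns requires 1·y_malt + 2·y_fermentation = 4.5, 1·y_malt + 6·y_fermentation = 8.5.
This yields shadow prices y_malt = 2.5, y_fermentation = 1.
pilsner enters the basis when its profit ≥ yᵀa₃ = 2.5·4 + 1·2 = 12.

12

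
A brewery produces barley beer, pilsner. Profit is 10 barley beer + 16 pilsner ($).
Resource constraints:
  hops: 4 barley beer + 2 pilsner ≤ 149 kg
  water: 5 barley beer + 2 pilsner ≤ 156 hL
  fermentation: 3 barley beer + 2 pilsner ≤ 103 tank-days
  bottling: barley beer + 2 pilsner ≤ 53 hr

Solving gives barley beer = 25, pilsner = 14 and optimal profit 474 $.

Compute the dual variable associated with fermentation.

1

Check each constraint at x*: hops 128/149 (slack 21); water 153/156 (slack 3); fermentation 103/103 (tight); bottling 53/53 (tight).
Since hops, water are not tight, their duals are 0.
From A_Bᵀ y = c: 3·y_fermentation + 1·y_bottling = 10; 2·y_fermentation + 2·y_bottling = 16.
Solving: y_fermentation = 1, y_bottling = 7.
Shadow price of fermentation = 1.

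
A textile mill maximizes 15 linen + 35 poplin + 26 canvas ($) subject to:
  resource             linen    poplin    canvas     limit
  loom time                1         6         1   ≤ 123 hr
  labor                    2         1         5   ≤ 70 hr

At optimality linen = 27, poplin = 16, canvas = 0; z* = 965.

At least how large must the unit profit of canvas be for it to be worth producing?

30

Check each constraint at x*: loom time 123/123 (tight); labor 70/70 (tight).
The binding rows give the dual system: 1·y_loom time + 2·y_labor = 15 and 6·y_loom time + 1·y_labor = 35.
→ y_loom time = 5 and y_labor = 5.
canvas enters the basis when its profit ≥ yᵀa₃ = 5·1 + 5·5 = 30.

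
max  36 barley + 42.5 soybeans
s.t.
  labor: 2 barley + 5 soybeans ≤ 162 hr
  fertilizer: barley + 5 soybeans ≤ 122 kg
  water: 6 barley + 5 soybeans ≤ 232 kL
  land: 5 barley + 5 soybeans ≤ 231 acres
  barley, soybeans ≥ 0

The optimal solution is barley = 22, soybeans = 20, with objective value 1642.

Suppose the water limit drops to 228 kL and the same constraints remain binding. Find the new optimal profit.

Check each constraint at x*: labor 144/162 (slack 18); fertilizer 122/122 (tight); water 232/232 (tight); land 210/231 (slack 21).
By complementary slackness, y = 0 for the non-binding constraints.
From A_Bᵀ y = c: 1·y_fertilizer + 6·y_water = 36; 5·y_fertilizer + 5·y_water = 42.5.
This yields shadow prices y_fertilizer = 3, y_water = 5.5.
Δz = y_water·Δb = 5.5 × (-4) = -22, so new z* = 1642 − 22 = 1620.

1620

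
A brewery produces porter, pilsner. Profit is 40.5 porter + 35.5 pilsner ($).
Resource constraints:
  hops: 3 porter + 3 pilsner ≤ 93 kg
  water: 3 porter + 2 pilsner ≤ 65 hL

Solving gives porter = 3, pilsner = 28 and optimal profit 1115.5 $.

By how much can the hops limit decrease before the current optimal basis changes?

28

Binding constraints: hops, water. The basis is B = [[3,3],[3,2]] with det -3.
Per unit decrease in hops, x* moves by d = (0.6667, -1).
The basis stays optimal until pilsner reaches 0; allowable decrease = 28 kg.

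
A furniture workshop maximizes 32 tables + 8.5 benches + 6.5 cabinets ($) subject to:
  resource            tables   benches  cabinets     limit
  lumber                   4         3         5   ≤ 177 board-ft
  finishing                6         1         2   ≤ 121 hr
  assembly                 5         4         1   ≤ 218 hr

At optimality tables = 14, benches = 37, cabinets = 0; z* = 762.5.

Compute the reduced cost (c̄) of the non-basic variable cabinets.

Check each constraint at x*: lumber 167/177 (slack 10); finishing 121/121 (tight); assembly 218/218 (tight).
By complementary slackness, y = 0 for the non-binding constraint.
From A_Bᵀ y = c: 6·y_finishing + 5·y_assembly = 32; 1·y_finishing + 4·y_assembly = 8.5.
This yields shadow prices y_finishing = 4.5, y_assembly = 1.
Reduced cost of cabinets: c₃ − yᵀa₃ = 6.5 − (4.5·2 + 1·1) = 6.5 − 10 = -3.5.

-3.5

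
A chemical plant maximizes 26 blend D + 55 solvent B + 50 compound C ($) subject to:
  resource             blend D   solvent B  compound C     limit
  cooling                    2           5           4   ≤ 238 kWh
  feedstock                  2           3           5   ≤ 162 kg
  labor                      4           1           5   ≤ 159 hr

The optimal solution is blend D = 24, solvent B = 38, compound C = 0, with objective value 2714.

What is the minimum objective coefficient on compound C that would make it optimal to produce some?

57

Check each constraint at x*: cooling 238/238 (tight); feedstock 162/162 (tight); labor 134/159 (slack 25).
Slack constraints have shadow price 0 (complementary slackness).
Dual feasibility on the basic columns requires 2·y_cooling + 2·y_feedstock = 26, 5·y_cooling + 3·y_feedstock = 55.
→ y_cooling = 8 and y_feedstock = 5.
compound C enters the basis when its profit ≥ yᵀa₃ = 8·4 + 5·5 = 57.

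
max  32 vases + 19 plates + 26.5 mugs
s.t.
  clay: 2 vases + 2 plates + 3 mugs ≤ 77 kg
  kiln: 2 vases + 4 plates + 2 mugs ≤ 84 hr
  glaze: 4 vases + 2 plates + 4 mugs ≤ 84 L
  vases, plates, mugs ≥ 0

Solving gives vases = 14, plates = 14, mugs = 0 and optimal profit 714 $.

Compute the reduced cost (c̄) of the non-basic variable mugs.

Binding: kiln and glaze. Non-binding: clay (21 unused).
Since clay is not tight, its dual is 0.
The binding rows give the dual system: 2·y_kiln + 4·y_glaze = 32 and 4·y_kiln + 2·y_glaze = 19.
→ y_kiln = 1 and y_glaze = 7.5.
Reduced cost of mugs: c₃ − yᵀa₃ = 26.5 − (1·2 + 7.5·4) = 26.5 − 32 = -5.5.

-5.5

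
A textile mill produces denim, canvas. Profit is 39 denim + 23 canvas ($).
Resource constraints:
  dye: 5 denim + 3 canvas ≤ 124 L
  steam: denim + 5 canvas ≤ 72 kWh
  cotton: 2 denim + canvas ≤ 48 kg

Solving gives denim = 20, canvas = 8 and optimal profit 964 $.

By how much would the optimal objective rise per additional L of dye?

7

At the optimum: dye uses 124 of 124 (binding); steam uses 60 of 72 (slack = 12); cotton uses 48 of 48 (binding).
Slack constraints have shadow price 0 (complementary slackness).
Dual feasibility on the basic columns requires 5·y_dye + 2·y_cotton = 39, 3·y_dye + 1·y_cotton = 23.
Solving: y_dye = 7, y_cotton = 2.
Shadow price of dye = 7.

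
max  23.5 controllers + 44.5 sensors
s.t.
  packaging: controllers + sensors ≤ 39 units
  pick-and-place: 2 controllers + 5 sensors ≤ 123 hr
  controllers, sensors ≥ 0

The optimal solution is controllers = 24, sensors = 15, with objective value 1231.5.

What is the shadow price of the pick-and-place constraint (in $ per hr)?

At the optimum: packaging uses 39 of 39 (binding); pick-and-place uses 123 of 123 (binding).
From A_Bᵀ y = c: 1·y_packaging + 2·y_pick-and-place = 23.5; 1·y_packaging + 5·y_pick-and-place = 44.5.
Solving: y_packaging = 9.5, y_pick-and-place = 7.
Shadow price of pick-and-place = 7.

7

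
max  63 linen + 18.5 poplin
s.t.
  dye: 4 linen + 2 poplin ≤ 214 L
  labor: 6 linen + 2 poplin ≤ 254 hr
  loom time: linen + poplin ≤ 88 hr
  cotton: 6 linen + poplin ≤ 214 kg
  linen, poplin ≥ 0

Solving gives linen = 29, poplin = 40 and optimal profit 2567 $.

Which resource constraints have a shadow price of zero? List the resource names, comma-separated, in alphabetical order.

dye: 196/214 (slack 18)
labor: 254/254 (binding)
loom time: 69/88 (slack 19)
cotton: 214/214 (binding)
By complementary slackness, a constraint with positive slack has shadow price 0 → dye, loom time.

dye, loom time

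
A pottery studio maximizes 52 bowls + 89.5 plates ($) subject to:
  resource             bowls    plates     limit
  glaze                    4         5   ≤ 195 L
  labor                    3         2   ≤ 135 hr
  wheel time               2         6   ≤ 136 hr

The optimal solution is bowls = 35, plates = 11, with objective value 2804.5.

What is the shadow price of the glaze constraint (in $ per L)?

Check each constraint at x*: glaze 195/195 (tight); labor 127/135 (slack 8); wheel time 136/136 (tight).
Slack constraints have shadow price 0 (complementary slackness).
The binding rows give the dual system: 4·y_glaze + 2·y_wheel time = 52 and 5·y_glaze + 6·y_wheel time = 89.5.
Solving: y_glaze = 9.5, y_wheel time = 7.
Shadow price of glaze = 9.5.

9.5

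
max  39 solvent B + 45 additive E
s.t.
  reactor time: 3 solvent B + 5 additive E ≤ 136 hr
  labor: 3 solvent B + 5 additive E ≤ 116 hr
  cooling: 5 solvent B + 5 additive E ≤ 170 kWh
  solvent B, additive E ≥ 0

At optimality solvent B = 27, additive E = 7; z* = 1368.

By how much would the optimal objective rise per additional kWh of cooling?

6

At the optimum: reactor time uses 116 of 136 (slack = 20); labor uses 116 of 116 (binding); cooling uses 170 of 170 (binding).
Since reactor time is not tight, its dual is 0.
The binding rows give the dual system: 3·y_labor + 5·y_cooling = 39 and 5·y_labor + 5·y_cooling = 45.
→ y_labor = 3 and y_cooling = 6.
Shadow price of cooling = 6.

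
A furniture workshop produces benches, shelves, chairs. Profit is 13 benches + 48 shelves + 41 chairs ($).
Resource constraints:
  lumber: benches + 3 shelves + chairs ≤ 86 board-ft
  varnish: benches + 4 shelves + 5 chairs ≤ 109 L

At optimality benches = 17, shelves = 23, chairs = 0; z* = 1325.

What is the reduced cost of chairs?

-8

At the optimum: lumber uses 86 of 86 (binding); varnish uses 109 of 109 (binding).
Dual feasibility on the basic columns requires 1·y_lumber + 1·y_varnish = 13, 3·y_lumber + 4·y_varnish = 48.
Solving: y_lumber = 4, y_varnish = 9.
Reduced cost of chairs: c₃ − yᵀa₃ = 41 − (4·1 + 9·5) = 41 − 49 = -8.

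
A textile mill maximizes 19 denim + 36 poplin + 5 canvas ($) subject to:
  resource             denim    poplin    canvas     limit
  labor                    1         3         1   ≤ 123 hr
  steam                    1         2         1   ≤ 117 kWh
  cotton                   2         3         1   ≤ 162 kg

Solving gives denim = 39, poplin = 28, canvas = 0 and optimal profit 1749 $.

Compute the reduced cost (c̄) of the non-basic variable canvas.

-7

At the optimum: labor uses 123 of 123 (binding); steam uses 95 of 117 (slack = 22); cotton uses 162 of 162 (binding).
By complementary slackness, y = 0 for the non-binding constraint.
Dual feasibility on the basic columns requires 1·y_labor + 2·y_cotton = 19, 3·y_labor + 3·y_cotton = 36.
→ y_labor = 5 and y_cotton = 7.
Reduced cost of canvas: c₃ − yᵀa₃ = 5 − (5·1 + 7·1) = 5 − 12 = -7.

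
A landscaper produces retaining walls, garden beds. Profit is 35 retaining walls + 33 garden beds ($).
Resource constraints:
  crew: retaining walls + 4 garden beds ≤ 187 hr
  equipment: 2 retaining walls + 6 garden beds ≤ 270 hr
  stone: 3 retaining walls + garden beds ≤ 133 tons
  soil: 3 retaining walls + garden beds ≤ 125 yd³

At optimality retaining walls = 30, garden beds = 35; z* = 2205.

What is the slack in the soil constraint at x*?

0

soil used = 3·30 + 1·35 = 125; slack = 125 − 125 = 0.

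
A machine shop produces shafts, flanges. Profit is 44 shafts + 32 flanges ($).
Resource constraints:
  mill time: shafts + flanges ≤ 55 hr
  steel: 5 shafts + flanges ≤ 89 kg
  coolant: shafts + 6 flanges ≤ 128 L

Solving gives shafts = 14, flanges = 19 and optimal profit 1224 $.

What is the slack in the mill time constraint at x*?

mill time used = 1·14 + 1·19 = 33; slack = 55 − 33 = 22.

22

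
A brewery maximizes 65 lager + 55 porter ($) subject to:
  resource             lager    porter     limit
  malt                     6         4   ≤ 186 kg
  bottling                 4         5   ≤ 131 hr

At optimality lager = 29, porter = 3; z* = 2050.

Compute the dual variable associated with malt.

Both malt and bottling are binding at x*.
From A_Bᵀ y = c: 6·y_malt + 4·y_bottling = 65; 4·y_malt + 5·y_bottling = 55.
→ y_malt = 7.5 and y_bottling = 5.
Shadow price of malt = 7.5.

7.5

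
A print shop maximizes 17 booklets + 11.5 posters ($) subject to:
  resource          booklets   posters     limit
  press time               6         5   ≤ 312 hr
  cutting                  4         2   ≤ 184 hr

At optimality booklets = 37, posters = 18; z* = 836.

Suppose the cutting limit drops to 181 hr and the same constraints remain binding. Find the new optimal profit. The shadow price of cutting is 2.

830

Δb = -3, so new z* = 836 + (2)·(-3) = 836 − 6 = 830.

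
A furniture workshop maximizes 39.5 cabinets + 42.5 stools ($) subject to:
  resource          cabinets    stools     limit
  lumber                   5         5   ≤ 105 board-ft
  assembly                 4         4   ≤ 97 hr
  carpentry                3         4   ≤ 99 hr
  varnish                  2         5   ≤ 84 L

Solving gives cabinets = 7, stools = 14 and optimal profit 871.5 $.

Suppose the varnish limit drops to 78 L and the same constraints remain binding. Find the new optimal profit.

Check each constraint at x*: lumber 105/105 (tight); assembly 84/97 (slack 13); carpentry 77/99 (slack 22); varnish 84/84 (tight).
Slack constraints have shadow price 0 (complementary slackness).
From A_Bᵀ y = c: 5·y_lumber + 2·y_varnish = 39.5; 5·y_lumber + 5·y_varnish = 42.5.
This yields shadow prices y_lumber = 7.5, y_varnish = 1.
Δz = y_varnish·Δb = 1 × (-6) = -6, so new z* = 871.5 − 6 = 865.5.

865.5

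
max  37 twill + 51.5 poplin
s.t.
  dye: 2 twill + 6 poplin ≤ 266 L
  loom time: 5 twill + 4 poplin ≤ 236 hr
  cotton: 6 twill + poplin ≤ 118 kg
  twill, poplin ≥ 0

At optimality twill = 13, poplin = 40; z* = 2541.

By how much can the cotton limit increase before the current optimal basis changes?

Binding constraints: dye, cotton. The basis is B = [[2,6],[6,1]] with det -34.
Per unit increase in cotton, x* moves by d = (0.1765, -0.0588).
The basis stays optimal until loom time becomes binding; allowable increase = 17 kg.

17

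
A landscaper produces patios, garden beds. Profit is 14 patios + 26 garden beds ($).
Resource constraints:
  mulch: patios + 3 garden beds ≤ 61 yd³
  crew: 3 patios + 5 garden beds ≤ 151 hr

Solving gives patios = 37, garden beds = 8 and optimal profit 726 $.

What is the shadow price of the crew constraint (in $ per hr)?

At the optimum: mulch uses 61 of 61 (binding); crew uses 151 of 151 (binding).
Dual feasibility on the basic columns requires 1·y_mulch + 3·y_crew = 14, 3·y_mulch + 5·y_crew = 26.
→ y_mulch = 2 and y_crew = 4.
Shadow price of crew = 4.

4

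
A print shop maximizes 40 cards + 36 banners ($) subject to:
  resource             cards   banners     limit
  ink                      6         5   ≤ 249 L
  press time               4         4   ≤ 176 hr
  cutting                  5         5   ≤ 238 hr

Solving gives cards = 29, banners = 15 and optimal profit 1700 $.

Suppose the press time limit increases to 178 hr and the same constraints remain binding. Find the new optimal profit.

At the optimum: ink uses 249 of 249 (binding); press time uses 176 of 176 (binding); cutting uses 220 of 238 (slack = 18).
Since cutting is not tight, its dual is 0.
Dual feasibility on the basic columns requires 6·y_ink + 4·y_press time = 40, 5·y_ink + 4·y_press time = 36.
→ y_ink = 4 and y_press time = 4.
Δz = y_press time·Δb = 4 × (2) = 8, so new z* = 1700 + 8 = 1708.

1708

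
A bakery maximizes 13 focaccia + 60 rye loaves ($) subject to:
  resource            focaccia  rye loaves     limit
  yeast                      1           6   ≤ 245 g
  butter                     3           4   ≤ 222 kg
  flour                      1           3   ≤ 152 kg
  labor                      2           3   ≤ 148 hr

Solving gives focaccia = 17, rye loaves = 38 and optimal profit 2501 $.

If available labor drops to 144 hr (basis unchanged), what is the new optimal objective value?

At the optimum: yeast uses 245 of 245 (binding); butter uses 203 of 222 (slack = 19); flour uses 131 of 152 (slack = 21); labor uses 148 of 148 (binding).
Since butter, flour are not tight, their duals are 0.
Dual feasibility on the basic columns requires 1·y_yeast + 2·y_labor = 13, 6·y_yeast + 3·y_labor = 60.
Solving: y_yeast = 9, y_labor = 2.
Δz = y_labor·Δb = 2 × (-4) = -8, so new z* = 2501 − 8 = 2493.

2493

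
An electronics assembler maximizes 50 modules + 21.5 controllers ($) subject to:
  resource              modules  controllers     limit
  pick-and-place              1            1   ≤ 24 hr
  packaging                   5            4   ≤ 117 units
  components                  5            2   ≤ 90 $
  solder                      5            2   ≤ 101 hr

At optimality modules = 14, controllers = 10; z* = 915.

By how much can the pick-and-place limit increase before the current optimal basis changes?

2.1

Binding constraints: pick-and-place, components. The basis is B = [[1,1],[5,2]] with det -3.
Per unit increase in pick-and-place, x* moves by d = (-0.6667, 1.6667).
The basis stays optimal until packaging becomes binding; allowable increase = 2.1 hr.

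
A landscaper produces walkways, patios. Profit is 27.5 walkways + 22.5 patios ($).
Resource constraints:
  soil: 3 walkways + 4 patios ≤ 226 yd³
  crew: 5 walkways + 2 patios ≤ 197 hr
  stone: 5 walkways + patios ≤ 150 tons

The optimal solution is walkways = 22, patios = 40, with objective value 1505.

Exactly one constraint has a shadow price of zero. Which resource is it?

soil: 226/226 (binding)
crew: 190/197 (slack 7)
stone: 150/150 (binding)
By complementary slackness, a constraint with positive slack has shadow price 0 → crew.

crew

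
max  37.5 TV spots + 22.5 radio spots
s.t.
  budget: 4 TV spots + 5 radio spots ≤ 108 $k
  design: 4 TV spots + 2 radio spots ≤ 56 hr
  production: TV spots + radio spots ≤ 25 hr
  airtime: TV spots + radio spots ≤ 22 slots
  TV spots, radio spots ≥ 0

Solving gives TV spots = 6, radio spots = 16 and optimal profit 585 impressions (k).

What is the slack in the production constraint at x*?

3

production used = 1·6 + 1·16 = 22; slack = 25 − 22 = 3.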